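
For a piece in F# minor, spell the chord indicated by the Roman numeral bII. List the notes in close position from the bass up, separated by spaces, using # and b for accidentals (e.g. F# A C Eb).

Scale degree 2 in F# minor is G#; lowering it a half step gives G. bII is the Neapolitan chord — a major triad on the lowered second degree.
So the chord is G-B-D.

G B D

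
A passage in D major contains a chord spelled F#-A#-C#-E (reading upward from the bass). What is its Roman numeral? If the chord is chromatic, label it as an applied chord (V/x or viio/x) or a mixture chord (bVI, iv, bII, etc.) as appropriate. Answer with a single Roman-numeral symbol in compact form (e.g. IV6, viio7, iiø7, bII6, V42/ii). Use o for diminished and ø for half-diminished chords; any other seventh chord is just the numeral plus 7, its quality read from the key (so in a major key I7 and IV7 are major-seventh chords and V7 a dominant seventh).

V7/vi

The pitches F#-A#-C#-E form a dominant seventh chord rooted on F#.
F# is not a diatonic chord root with this quality in D major, but it lies a perfect fifth above B (vi), so the chord functions as an applied dominant of vi.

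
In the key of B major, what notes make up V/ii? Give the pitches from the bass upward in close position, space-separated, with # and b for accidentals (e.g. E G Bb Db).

G# B# D#

The slash means an applied dominant: we want the dominant of ii. In B major, ii is C# minor, and its dominant is built on G#.
Building a major triad on G# gives G#-B#-D#.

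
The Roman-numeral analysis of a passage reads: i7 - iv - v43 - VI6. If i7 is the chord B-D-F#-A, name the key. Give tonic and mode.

The chord Bm7 is a minor seventh chord rooted on B; its label is i7.
If B is scale degree 1 and the mode makes that degree carry a minor seventh chord, the tonic is B and the mode is minor.

B minor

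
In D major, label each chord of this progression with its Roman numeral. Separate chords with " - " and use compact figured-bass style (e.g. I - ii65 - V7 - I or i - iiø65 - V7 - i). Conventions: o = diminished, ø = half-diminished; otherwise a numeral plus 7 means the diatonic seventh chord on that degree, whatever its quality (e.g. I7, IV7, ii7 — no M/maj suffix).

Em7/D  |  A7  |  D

Em7/D: root E is the supertonic; minor seventh chord there is ii42.
A7: root A is the dominant; dominant seventh chord there is V7.
D: root D is the tonic; major triad there is I.

ii42 - V7 - I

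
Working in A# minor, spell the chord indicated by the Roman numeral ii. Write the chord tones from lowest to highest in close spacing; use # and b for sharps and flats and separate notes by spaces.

Scale degree 2 in A# minor is B#; here the chord built on it is altered to a minor triad. ii is the minor supertonic, borrowed from the parallel major (the Dorian ii).
So the chord is B#-D#-F##, a minor triad.

B# D# F##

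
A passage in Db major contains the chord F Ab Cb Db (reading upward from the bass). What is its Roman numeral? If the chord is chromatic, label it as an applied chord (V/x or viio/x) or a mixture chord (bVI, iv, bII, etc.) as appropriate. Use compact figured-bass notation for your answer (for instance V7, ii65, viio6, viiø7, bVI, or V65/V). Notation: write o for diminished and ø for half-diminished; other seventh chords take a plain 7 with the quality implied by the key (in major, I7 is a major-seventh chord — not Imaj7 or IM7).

Stacked in thirds the chord is Db-F-Ab-Cb: a dominant seventh chord on Db.
Db is not a diatonic chord root with this quality in Db major, but it lies a perfect fifth above Gb (IV), so the chord functions as an applied dominant of IV.
With F in the bass the chord is in first inversion, so the figured bass is 65.

V65/IV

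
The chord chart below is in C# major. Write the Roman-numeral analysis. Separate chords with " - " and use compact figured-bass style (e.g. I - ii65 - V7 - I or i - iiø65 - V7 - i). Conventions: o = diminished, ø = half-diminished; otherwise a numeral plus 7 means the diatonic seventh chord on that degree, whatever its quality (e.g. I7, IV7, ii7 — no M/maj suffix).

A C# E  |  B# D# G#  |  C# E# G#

A-C#-E: major triad on A — chromatic; bVI (borrowed from the parallel minor).
B#-D#-G#: root G# is the dominant; major triad there is V6.
C#-E#-G#: major triad on C# = scale degree 1 → I.

bVI - V6 - I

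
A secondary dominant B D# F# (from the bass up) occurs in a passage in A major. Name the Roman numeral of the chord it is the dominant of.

V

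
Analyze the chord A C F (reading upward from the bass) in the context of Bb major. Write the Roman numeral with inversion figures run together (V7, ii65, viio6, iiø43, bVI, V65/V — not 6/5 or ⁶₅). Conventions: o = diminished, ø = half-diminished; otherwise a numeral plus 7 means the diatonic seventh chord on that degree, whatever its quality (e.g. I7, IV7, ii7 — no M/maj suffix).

The pitches F-A-C form a major triad rooted on F.
F is scale degree 5 in Bb major, and a major triad on that degree is written V.
With A in the bass the chord is in first inversion, so the figured bass is 6.

V6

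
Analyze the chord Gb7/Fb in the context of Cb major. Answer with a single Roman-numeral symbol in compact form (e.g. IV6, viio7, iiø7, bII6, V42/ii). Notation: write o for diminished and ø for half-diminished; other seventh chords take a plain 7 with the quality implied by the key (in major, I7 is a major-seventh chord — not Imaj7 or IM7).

V42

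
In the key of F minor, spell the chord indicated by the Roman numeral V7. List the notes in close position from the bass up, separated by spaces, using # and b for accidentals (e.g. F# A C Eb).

In F minor, scale degree 5 is C. The dominant is major (leading tone raised), so V is a dominant seventh chord.
Stacking thirds from C gives C-E-G-Bb.

C E G Bb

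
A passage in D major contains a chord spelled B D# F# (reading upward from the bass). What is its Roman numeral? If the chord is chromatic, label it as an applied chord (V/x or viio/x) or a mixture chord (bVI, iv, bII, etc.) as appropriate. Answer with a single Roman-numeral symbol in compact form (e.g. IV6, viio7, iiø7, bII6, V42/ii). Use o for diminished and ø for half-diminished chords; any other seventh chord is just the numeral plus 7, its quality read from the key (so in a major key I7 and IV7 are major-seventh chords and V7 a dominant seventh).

Stacked in thirds the chord is B-D#-F#: a major triad on B.
B is not a diatonic chord root with this quality in D major, but it lies a perfect fifth above E (ii), so the chord functions as an applied dominant of ii.

V/ii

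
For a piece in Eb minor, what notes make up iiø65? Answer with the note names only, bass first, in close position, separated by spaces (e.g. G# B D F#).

Ab Cb Eb F

The numeral's case and figure indicate a half-diminished seventh chord. In Eb minor its root, the supertonic, is F.
That chord is spelled F-Ab-Cb-Eb.
The figured bass 65 indicates first inversion, placing the third (Ab) in the bass: Ab-Cb-Eb-F.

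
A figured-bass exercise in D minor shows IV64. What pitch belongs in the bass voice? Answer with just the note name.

IV in D minor has root G; the chord is G-B-D.
The figure 64 means second inversion — the fifth is in the bass.

D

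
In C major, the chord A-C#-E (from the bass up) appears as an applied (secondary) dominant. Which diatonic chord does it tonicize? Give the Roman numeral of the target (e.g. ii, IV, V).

The chord is a major triad on A.
A dominant resolves down a perfect fifth: A → D. In C major, D is scale degree 2, i.e. ii.

ii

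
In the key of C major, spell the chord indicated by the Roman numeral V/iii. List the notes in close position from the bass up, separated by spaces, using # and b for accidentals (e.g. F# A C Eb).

B D# F#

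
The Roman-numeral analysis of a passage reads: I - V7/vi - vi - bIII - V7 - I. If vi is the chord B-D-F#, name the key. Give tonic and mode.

D major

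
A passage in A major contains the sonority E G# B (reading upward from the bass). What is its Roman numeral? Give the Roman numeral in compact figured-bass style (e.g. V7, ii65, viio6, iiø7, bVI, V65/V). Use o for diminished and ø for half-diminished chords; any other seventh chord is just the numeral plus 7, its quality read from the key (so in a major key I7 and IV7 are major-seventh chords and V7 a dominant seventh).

V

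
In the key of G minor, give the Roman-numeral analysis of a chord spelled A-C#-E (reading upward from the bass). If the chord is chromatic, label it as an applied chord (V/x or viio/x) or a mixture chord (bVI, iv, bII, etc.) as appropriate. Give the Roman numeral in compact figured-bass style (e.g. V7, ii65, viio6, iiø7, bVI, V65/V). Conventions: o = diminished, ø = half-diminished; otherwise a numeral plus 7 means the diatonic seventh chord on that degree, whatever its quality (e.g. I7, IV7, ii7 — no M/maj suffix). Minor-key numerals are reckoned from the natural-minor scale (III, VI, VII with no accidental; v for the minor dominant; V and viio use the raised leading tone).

Stacked in thirds the chord is A-C#-E: a major triad on A.
A is not a diatonic chord root with this quality in G minor, but it lies a perfect fifth above D (V), so the chord functions as an applied dominant of V.

V/V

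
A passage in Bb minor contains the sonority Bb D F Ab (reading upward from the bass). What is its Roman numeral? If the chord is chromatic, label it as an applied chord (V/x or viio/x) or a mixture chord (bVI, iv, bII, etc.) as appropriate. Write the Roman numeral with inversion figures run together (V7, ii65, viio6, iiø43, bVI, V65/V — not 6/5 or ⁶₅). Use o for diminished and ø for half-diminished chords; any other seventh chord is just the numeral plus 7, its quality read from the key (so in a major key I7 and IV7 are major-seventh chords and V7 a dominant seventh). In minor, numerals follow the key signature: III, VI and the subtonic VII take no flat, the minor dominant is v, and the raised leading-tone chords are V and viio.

V7/iv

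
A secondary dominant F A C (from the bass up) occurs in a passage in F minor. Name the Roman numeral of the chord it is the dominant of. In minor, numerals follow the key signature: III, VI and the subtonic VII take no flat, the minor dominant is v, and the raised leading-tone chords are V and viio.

The chord is a major triad on F.
A dominant resolves down a perfect fifth: F → Bb. In F minor, Bb is scale degree 4, i.e. iv.

iv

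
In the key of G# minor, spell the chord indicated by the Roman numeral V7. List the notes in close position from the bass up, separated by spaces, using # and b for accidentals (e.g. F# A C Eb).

D# F## A# C#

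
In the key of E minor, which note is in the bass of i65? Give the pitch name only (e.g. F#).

i in E minor has root E; the chord is E-G-B-D.
The figure 65 means first inversion — the third is in the bass.

G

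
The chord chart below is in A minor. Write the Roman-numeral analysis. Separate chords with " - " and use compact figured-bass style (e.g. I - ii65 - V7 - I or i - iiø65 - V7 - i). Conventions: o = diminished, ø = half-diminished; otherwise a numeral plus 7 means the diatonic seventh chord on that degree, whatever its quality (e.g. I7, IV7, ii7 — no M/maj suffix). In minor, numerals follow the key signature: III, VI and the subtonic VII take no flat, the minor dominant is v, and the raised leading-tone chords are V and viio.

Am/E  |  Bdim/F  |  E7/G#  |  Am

i64 - iio64 - V65 - i

Am/E has root A, degree 1 in A minor, so i64.
Bdim/F: root B is the supertonic; diminished triad there is iio64.
E7/G#: root E is the dominant; dominant seventh chord there is V65.
Am: minor triad on A = scale degree 1 → i.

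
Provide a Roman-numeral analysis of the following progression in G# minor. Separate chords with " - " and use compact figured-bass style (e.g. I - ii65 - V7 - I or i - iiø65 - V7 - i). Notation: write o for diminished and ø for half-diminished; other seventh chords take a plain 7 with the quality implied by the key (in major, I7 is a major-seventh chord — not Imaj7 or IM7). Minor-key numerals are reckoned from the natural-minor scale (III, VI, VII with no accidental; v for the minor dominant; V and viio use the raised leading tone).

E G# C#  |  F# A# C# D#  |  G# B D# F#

iv6 - v65 - i7

E-G#-C# has root C#, degree 4 in G# minor, so iv6.
F#-A#-C#-D# has root D#, degree 5 in G# minor, so v65.
G#-B-D#-F#: root G# is the tonic; minor seventh chord there is i7.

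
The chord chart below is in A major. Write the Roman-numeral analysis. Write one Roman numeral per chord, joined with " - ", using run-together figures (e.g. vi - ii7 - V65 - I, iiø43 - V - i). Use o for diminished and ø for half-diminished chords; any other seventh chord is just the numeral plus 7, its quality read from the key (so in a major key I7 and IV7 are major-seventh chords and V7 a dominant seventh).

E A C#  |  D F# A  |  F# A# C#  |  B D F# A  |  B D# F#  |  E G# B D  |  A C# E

E-A-C# has root A, degree 1 in A major, so I64.
D-F#-A: major triad on D = scale degree 4 → IV.
F#-A#-C#: a major triad on F#, the applied dominant of ii → V/ii.
B-D-F#-A: minor seventh chord on B = scale degree 2 → ii7.
B-D#-F#: a major triad on B, the applied dominant of V → V/V.
E-G#-B-D: dominant seventh chord on E = scale degree 5 → V7.
A-C#-E: root A is the tonic; major triad there is I.

I64 - IV - V/ii - ii7 - V/V - V7 - I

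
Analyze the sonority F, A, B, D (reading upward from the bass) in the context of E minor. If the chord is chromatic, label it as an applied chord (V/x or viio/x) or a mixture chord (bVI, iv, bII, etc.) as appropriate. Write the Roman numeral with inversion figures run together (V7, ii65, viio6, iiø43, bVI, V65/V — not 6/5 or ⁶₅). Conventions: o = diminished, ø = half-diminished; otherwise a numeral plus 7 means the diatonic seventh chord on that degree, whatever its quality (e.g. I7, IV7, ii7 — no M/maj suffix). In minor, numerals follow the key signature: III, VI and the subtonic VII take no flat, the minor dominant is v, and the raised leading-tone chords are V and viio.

The pitches B-D-F-A form a half-diminished seventh chord rooted on B.
B sits a half step below C (VI in E minor); a diminished chord there is the applied leading-tone chord of VI.
With F in the bass the chord is in second inversion, so the figured bass is 43.

viiø43/VI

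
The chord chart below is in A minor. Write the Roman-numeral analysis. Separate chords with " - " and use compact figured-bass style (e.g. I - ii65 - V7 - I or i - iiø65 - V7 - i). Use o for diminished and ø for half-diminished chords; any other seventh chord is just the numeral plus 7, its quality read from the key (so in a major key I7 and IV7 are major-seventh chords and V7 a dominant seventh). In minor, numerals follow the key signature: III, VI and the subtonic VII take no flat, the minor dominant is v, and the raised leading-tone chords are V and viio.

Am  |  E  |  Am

Am has root A, degree 1 in A minor, so i.
E: major triad on E = scale degree 5 → V.
Am: root A is the tonic; minor triad there is i.

i - V - i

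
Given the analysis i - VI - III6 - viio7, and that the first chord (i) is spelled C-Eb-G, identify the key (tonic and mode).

C minor

The anchor chord is a minor triad on C, labeled i.
If C is scale degree 1 and the mode makes that degree carry a minor triad, the tonic is C and the mode is minor.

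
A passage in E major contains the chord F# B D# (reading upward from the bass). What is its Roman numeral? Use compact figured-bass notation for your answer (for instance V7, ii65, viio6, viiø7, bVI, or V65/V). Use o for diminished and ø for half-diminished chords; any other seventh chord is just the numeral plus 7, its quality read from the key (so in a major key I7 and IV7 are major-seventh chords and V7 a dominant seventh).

V64

The pitches B-D#-F# form a major triad rooted on B.
In E major, B is the dominant; the diatonic major triad there is V.
With F# in the bass the chord is in second inversion, so the figured bass is 64.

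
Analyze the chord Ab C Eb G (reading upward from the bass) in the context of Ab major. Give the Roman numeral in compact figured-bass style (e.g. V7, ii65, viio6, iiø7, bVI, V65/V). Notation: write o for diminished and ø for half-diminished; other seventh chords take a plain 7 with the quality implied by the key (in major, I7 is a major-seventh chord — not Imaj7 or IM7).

The pitches Ab-C-Eb-G form a major seventh chord rooted on Ab.
Ab is scale degree 1 in Ab major, and a major seventh chord on that degree is written I7.

I7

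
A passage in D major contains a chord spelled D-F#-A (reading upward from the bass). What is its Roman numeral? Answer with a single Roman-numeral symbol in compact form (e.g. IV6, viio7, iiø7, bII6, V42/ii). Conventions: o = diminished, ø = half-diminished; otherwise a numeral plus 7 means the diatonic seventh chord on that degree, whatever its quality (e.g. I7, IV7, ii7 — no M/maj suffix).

I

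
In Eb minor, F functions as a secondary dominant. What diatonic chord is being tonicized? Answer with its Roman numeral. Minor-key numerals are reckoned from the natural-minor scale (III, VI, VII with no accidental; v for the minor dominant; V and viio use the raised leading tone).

The chord is a major triad on F.
A dominant resolves down a perfect fifth: F → Bb. In Eb minor, Bb is scale degree 5, i.e. V.

V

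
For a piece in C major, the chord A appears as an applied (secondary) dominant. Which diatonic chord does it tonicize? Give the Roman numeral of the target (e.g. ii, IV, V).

ii

The chord is a major triad on A.
A dominant resolves down a perfect fifth: A → D. In C major, D is scale degree 2, i.e. ii.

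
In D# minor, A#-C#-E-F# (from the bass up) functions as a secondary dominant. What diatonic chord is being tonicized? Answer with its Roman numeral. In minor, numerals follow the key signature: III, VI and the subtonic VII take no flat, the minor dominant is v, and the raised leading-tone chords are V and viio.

The chord is a dominant seventh chord on F#.
A dominant resolves down a perfect fifth: F# → B. In D# minor, B is scale degree 6, i.e. VI.

VI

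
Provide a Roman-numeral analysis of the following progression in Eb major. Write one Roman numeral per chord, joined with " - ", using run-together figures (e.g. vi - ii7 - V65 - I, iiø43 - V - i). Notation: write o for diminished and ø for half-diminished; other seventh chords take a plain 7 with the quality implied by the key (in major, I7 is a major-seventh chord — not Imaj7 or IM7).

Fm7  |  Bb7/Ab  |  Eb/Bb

Fm7: minor seventh chord on F = scale degree 2 → ii7.
Bb7/Ab has root Bb, degree 5 in Eb major, so V42.
Eb/Bb has root Eb, degree 1 in Eb major, so I64.

ii7 - V42 - I64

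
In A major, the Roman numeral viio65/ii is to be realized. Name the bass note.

The applied chord viio65/ii is rooted on A#: A#-C#-E-G.
The figure 65 means first inversion — the third is in the bass.

C#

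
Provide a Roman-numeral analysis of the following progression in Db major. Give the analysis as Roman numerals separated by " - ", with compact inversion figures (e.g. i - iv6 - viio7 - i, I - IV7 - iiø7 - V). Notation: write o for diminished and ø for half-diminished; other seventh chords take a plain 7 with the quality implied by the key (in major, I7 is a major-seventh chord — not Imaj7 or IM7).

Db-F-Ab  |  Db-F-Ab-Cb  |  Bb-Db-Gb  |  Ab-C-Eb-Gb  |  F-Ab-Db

I - V7/IV - IV6 - V7 - I6

Db-F-Ab: root Db is the tonic; major triad there is I.
Db-F-Ab-Cb: a dominant seventh chord on Db, the applied dominant of IV → V7/IV.
Bb-Db-Gb: major triad on Gb = scale degree 4 → IV6.
Ab-C-Eb-Gb: dominant seventh chord on Ab = scale degree 5 → V7.
F-Ab-Db: major triad on Db = scale degree 1 → I6.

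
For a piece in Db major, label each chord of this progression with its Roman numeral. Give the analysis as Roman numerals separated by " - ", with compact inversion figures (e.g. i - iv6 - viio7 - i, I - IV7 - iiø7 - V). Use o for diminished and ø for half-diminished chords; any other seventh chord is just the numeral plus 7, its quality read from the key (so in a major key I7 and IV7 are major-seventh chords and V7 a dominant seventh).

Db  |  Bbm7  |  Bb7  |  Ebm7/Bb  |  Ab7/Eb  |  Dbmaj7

I - vi7 - V7/ii - ii43 - V43 - I7

Db has root Db, degree 1 in Db major, so I.
Bbm7: root Bb is the submediant; minor seventh chord there is vi7.
Bb7: chromatic; Bb is V of ii, so V7/ii.
Ebm7/Bb: root Eb is the supertonic; minor seventh chord there is ii43.
Ab7/Eb: dominant seventh chord on Ab = scale degree 5 → V43.
Dbmaj7 has root Db, degree 1 in Db major, so I7.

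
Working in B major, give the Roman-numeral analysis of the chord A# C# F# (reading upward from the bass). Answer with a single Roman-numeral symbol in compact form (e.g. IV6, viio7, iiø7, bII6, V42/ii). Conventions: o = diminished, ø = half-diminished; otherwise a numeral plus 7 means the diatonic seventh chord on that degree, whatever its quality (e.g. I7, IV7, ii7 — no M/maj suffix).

Stacked in thirds the chord is F#-A#-C#: a major triad on F#.
F# is scale degree 5 in B major, and a major triad on that degree is written V.
With A# in the bass the chord is in first inversion, so the figured bass is 6.

V6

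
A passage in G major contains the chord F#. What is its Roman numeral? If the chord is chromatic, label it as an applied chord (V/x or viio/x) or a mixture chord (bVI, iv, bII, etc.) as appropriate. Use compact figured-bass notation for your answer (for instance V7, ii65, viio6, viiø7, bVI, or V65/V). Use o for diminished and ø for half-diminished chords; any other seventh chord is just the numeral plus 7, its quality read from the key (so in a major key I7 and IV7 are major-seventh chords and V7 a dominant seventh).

V/iii

The pitches F#-A#-C# form a major triad rooted on F#.
F# is not a diatonic chord root with this quality in G major, but it lies a perfect fifth above B (iii), so the chord functions as an applied dominant of iii.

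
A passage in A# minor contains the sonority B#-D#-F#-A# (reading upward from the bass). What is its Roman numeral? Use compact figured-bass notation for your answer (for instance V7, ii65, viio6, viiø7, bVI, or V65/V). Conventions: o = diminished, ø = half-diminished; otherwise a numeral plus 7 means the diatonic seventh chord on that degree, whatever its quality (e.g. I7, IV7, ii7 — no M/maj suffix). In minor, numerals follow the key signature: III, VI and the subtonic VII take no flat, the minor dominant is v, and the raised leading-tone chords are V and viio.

The pitches B#-D#-F#-A# form a half-diminished seventh chord rooted on B#.
In A# minor, B# is the supertonic; the diatonic half-diminished seventh chord there is iiø7.

iiø7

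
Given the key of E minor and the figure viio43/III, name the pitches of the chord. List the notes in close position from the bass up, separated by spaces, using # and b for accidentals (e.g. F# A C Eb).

viio43/III is a secondary leading-tone chord. The target III is G in E minor; the applied chord is rooted a semitone below, on F#.
Building a fully diminished seventh chord on F# gives F#-A-C-Eb.
With the 43 figure the chord is in second inversion; from the bass C upward in close position it reads C-Eb-F#-A.

C Eb F# A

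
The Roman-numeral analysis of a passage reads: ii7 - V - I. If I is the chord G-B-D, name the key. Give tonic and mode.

G major

The anchor chord is a major triad on G, labeled I.
If G is scale degree 1 and the mode makes that degree carry a major triad, the tonic is G and the mode is major.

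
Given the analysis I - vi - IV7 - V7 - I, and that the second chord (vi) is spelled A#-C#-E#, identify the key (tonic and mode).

The anchor chord is a minor triad on A#, labeled vi.
If A# is scale degree 6 and the mode makes that degree carry a minor triad, the tonic is C# and the mode is major.

C# major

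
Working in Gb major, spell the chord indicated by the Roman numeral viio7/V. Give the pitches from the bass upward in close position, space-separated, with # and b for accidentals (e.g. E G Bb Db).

C Eb Gb Bbb

The slash marks an applied leading-tone chord: viio of V. In Gb major, V is Db, so the leading tone to it is C, a half step below.
Building a fully diminished seventh chord on C gives C-Eb-Gb-Bbb.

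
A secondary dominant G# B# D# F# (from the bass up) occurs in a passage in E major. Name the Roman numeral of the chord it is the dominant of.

vi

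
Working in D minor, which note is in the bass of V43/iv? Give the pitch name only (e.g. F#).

The applied chord V43/iv is rooted on D: D-F#-A-C.
The figure 43 means second inversion — the fifth is in the bass.

A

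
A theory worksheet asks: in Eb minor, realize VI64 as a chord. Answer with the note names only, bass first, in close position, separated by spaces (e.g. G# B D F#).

The numeral's case and figure indicate a major triad. In Eb minor its root, scale degree 6, is Cb.
Stacking thirds from Cb gives Cb-Eb-Gb.
With the 64 figure the chord is in second inversion; from the bass Gb upward in close position it reads Gb-Cb-Eb.

Gb Cb Eb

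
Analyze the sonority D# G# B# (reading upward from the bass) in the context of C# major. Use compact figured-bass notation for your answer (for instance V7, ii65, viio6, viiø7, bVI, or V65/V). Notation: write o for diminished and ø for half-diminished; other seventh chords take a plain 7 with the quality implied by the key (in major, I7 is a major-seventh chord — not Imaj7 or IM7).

V64

The pitches G#-B#-D# form a major triad rooted on G#.
G# is scale degree 5 in C# major, and a major triad on that degree is written V.
With D# in the bass the chord is in second inversion, so the figured bass is 64.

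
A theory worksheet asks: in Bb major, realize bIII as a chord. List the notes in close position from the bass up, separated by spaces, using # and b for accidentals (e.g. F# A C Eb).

Db F Ab

Scale degree 3 in Bb major is D; lowering it a half step gives Db. bIII is a major triad on the lowered third degree, borrowed from the parallel minor.
So the chord is Db-F-Ab.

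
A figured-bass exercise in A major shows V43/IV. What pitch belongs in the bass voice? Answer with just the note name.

The applied chord V43/IV is rooted on A: A-C#-E-G.
The figure 43 means second inversion — the fifth is in the bass.

E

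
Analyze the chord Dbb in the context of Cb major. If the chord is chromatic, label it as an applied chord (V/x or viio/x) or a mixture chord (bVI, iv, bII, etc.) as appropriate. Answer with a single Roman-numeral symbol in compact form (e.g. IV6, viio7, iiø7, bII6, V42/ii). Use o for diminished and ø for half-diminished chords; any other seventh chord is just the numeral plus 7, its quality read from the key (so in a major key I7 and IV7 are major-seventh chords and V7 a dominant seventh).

bII

The pitches Dbb-Fb-Abb form a major triad rooted on Dbb.
Dbb is the lowered second degree of Cb major (diatonic 2 would be Db). This is the Neapolitan chord — a major triad on the lowered second degree.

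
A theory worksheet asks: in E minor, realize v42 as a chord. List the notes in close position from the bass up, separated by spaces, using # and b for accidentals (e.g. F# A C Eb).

A B D F#

In E minor, the fifth degree is B, and the diatonic chord built there is a minor seventh chord.
That chord is spelled B-D-F#-A.
The figured bass 42 indicates third inversion, placing the seventh (A) in the bass: A-B-D-F#.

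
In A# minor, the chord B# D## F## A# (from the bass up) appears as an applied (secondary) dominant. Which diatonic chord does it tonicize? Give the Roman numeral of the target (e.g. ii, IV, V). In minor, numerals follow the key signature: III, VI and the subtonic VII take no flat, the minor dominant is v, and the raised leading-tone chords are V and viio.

The chord is a dominant seventh chord on B#.
A dominant resolves down a perfect fifth: B# → E#. In A# minor, E# is scale degree 5, i.e. V.

V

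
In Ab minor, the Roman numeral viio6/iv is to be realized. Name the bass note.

The applied chord viio6/iv is rooted on C: C-Eb-Gb.
The figure 6 means first inversion — the third is in the bass.

Eb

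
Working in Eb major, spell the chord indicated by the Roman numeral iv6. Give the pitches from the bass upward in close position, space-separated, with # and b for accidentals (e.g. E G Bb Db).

Cb Eb Ab

iv6 is the minor subdominant, borrowed from the parallel minor. In Eb major that root is Ab.
So the chord is Ab-Cb-Eb.
With the 6 figure the chord is in first inversion; from the bass Cb upward in close position it reads Cb-Eb-Ab.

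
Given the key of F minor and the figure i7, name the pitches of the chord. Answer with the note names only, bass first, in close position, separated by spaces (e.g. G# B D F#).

F Ab C Eb

In F minor, the first degree is F, and the diatonic chord built there is a minor seventh chord.
That chord is spelled F-Ab-C-Eb.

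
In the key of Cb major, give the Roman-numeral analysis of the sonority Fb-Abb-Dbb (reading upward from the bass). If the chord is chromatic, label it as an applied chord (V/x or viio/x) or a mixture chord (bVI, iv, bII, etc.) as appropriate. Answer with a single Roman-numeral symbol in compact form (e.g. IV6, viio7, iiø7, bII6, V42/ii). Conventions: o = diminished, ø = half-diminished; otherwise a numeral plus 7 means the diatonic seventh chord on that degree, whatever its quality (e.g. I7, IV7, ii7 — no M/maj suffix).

Stacked in thirds the chord is Dbb-Fb-Abb: a major triad on Dbb.
Dbb is the lowered second degree of Cb major (diatonic 2 would be Db). This is the Neapolitan sixth — a major triad on the lowered second degree, here in its customary first inversion.
With Fb in the bass the chord is in first inversion, so the figured bass is 6.

bII6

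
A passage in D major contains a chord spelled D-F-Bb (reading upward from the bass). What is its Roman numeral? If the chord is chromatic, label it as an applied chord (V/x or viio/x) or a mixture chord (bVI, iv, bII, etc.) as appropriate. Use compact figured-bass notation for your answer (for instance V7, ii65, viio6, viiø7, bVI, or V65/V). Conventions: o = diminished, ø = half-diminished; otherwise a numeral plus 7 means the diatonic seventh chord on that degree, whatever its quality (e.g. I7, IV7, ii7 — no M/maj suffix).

Stacked in thirds the chord is Bb-D-F: a major triad on Bb.
Bb is the lowered sixth degree of D major (diatonic 6 would be B). This is a major triad on the lowered sixth degree, borrowed from the parallel minor.
With D in the bass the chord is in first inversion, so the figured bass is 6.

bVI6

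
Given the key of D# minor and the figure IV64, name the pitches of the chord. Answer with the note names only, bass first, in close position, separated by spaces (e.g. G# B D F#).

D# G# B#

Scale degree 4 in D# minor is G#; here the chord built on it is altered to a major triad. IV64 is the major subdominant, borrowed from the parallel major.
So the chord is G#-B#-D#.
With the 64 figure the chord is in second inversion; from the bass D# upward in close position it reads D#-G#-B#.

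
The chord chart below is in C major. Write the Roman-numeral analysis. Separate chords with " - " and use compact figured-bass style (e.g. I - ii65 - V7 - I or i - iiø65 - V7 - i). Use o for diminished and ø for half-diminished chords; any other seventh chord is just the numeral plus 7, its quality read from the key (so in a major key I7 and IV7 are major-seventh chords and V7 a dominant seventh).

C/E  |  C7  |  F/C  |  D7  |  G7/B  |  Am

I6 - V7/IV - IV64 - V7/V - V65 - vi

C/E: major triad on C = scale degree 1 → I6.
C7 is the secondary dominant of IV (dominant seventh chord on C): V7/IV.
F/C: major triad on F = scale degree 4 → IV64.
D7 is the secondary dominant of V (dominant seventh chord on D): V7/V.
G7/B: root G is the dominant; dominant seventh chord there is V65.
Am: minor triad on A = scale degree 6 → vi.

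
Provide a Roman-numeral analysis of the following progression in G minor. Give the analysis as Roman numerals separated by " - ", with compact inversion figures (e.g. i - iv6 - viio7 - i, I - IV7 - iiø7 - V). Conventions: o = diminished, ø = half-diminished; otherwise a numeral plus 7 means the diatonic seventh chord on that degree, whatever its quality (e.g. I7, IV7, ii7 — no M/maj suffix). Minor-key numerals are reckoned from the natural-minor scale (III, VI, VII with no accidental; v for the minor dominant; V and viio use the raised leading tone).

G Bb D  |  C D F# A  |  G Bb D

i - V42 - i

G-Bb-D: minor triad on G = scale degree 1 → i.
C-D-F#-A: root D is the dominant; dominant seventh chord there is V42.
G-Bb-D: minor triad on G = scale degree 1 → i.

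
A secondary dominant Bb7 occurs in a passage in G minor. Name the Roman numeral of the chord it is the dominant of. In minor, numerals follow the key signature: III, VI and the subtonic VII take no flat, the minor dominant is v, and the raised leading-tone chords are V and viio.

The chord is a dominant seventh chord on Bb.
A dominant resolves down a perfect fifth: Bb → Eb. In G minor, Eb is scale degree 6, i.e. VI.

VI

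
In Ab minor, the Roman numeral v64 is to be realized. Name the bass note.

v in Ab minor has root Eb; the chord is Eb-Gb-Bb.
The figure 64 means second inversion — the fifth is in the bass.

Bb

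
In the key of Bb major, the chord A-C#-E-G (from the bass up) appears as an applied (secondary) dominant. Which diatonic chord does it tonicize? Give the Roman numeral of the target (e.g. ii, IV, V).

iii

The chord is a dominant seventh chord on A.
A dominant resolves down a perfect fifth: A → D. In Bb major, D is scale degree 3, i.e. iii.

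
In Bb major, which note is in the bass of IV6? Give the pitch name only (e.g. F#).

G

IV in Bb major has root Eb; the chord is Eb-G-Bb.
The figure 6 means first inversion — the third is in the bass.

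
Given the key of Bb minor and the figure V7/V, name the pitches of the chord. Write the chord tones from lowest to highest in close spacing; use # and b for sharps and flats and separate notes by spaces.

C E G Bb

V7/V is a secondary dominant — the dominant seventh of V. V in Bb minor is F, so the applied chord's root is C, a perfect fifth above.
Building a dominant seventh chord on C gives C-E-G-Bb.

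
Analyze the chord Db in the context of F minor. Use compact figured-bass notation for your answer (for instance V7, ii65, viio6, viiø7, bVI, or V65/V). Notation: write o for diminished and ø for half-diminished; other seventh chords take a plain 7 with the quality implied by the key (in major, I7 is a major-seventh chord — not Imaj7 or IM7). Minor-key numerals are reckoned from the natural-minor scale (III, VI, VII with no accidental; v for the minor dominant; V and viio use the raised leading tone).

Stacked in thirds the chord is Db-F-Ab: a major triad on Db.
Db is scale degree 6 in F minor, and a major triad on that degree is written VI.

VI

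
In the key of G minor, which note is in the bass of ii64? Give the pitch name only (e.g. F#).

E

ii in G minor has root A; the chord is A-C-E.
The figure 64 means second inversion — the fifth is in the bass.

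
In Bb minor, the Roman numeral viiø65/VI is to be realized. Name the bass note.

Ab

The applied chord viiø65/VI is rooted on F: F-Ab-Cb-Eb.
The figure 65 means first inversion — the third is in the bass.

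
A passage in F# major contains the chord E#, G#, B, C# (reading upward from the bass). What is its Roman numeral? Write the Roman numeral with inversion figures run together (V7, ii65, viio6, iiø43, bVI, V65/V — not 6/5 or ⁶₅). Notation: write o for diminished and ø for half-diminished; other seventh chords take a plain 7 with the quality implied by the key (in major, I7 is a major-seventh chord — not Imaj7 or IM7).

The pitches C#-E#-G#-B form a dominant seventh chord rooted on C#.
In F# major, C# is the dominant; the diatonic dominant seventh chord there is V7.
With E# in the bass the chord is in first inversion, so the figured bass is 65.

V65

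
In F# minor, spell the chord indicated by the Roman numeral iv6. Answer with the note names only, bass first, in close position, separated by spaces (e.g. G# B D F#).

D F# B

In F# minor, scale degree 4 is B, and the diatonic chord built there is a minor triad.
Stacking thirds from B gives B-D-F#.
With the 6 figure the chord is in first inversion; from the bass D upward in close position it reads D-F#-B.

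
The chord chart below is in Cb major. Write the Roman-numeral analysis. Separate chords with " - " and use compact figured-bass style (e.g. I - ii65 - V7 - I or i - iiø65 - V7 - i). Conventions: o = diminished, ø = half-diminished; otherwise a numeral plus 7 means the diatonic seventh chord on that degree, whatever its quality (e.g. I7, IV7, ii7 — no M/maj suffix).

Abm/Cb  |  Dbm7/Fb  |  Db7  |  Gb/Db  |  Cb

Abm/Cb: root Ab is the submediant; minor triad there is vi6.
Dbm7/Fb has root Db, degree 2 in Cb major, so ii65.
Db7: a dominant seventh chord on Db, the applied dominant of V → V7/V.
Gb/Db: major triad on Gb = scale degree 5 → V64.
Cb: root Cb is the tonic; major triad there is I.

vi6 - ii65 - V7/V - V64 - I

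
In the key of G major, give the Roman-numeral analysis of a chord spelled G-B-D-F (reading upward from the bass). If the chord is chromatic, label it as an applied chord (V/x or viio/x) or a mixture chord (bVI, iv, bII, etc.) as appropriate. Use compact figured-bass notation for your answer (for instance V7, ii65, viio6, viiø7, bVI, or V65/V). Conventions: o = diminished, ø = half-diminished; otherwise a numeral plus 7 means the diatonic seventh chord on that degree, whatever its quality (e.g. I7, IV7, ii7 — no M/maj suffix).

V7/IV

Stacked in thirds the chord is G-B-D-F: a dominant seventh chord on G.
G is not a diatonic chord root with this quality in G major, but it lies a perfect fifth above C (IV), so the chord functions as an applied dominant of IV.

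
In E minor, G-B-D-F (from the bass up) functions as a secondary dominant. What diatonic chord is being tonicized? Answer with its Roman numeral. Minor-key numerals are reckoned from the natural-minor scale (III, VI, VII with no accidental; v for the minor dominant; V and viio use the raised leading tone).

The chord is a dominant seventh chord on G.
A dominant resolves down a perfect fifth: G → C. In E minor, C is scale degree 6, i.e. VI.

VI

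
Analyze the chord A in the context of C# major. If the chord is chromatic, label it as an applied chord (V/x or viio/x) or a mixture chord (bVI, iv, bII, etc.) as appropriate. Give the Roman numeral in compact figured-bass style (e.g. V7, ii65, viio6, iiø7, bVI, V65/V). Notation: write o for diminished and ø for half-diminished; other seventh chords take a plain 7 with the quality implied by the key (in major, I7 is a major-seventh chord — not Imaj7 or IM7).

The pitches A-C#-E form a major triad rooted on A.
A is the lowered sixth degree of C# major (diatonic 6 would be A#). This is a major triad on the lowered sixth degree, borrowed from the parallel minor.

bVI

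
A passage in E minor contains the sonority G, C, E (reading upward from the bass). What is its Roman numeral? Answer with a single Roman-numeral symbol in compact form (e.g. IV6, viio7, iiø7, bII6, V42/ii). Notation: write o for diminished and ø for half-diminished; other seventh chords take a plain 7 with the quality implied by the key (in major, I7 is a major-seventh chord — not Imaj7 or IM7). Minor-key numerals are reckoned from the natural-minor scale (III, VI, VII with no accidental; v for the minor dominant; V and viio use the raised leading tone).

The pitches C-E-G form a major triad rooted on C.
C is scale degree 6 in E minor, and a major triad on that degree is written VI.
With G in the bass the chord is in second inversion, so the figured bass is 64.

VI64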